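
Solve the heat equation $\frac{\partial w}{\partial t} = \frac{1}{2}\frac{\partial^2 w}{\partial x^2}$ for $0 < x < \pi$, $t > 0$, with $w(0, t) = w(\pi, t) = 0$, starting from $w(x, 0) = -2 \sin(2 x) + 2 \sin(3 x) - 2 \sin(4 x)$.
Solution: Separating variables: $w = \sum c_n e^{-n^2t/2} \sin(nx)$. From $w(x,0) = -2 \sin(2 x) + 2 \sin(3 x) - 2 \sin(4 x)$: $c_2=-2, c_3=2, c_4=-2$.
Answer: $w(x, t) = -2 e^{-2 t} \sin(2 x) - 2 e^{-8 t} \sin(4 x) + 2 e^{-9 t/2} \sin(3 x)$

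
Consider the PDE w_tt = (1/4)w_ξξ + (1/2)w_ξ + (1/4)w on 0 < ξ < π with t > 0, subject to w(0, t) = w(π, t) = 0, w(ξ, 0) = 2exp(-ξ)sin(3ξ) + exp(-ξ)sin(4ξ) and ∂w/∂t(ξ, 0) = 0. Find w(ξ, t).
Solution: Substitute w = exp(-ξ)u, i.e. u = exp(ξ)w.
By the product rule, w_ξ = exp(-ξ)(u_ξ - u), w_ξξ = exp(-ξ)(u_ξξ - 2u_ξ + u), w_tt = exp(-ξ)u_tt.
Substituting into the PDE and dividing by exp(-ξ): u_tt = (1/4)(u_ξξ - 2u_ξ + u) + (1/2)(u_ξ - u) + (1/4)u.
The lower-order terms cancel, leaving the standard wave equation u_tt = (1/4)u_ξξ.
Initial data for u: u(ξ,0) = exp(ξ)w(ξ,0) = 2sin(3ξ) + sin(4ξ); u_t(ξ,0) = exp(ξ)w_t(ξ,0) = 0. The boundary conditions carry over: u(0,t) = u(π,t) = 0.
Solve for u:
  Using separation of variables u = X(ξ)T(t):
  Eigenfunctions: sin(nξ), n = 1, 2, 3, ...
  General solution: u(ξ, t) = Σ [A_n cos(n t/2) + B_n sin(n t/2)] sin(nξ)
  From u(ξ,0) = 2sin(3ξ) + sin(4ξ): A_3=2, A_4=1. From u_t(ξ,0) = 0: all B_n = 0.
Hence u(ξ,t) = 2sin(3ξ)cos(3t/2) + sin(4ξ)cos(2t).
Transform back: w(ξ,t) = exp(-ξ)u(ξ,t).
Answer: w(ξ, t) = 2exp(-ξ)sin(3ξ)cos(3t/2) + exp(-ξ)sin(4ξ)cos(2t)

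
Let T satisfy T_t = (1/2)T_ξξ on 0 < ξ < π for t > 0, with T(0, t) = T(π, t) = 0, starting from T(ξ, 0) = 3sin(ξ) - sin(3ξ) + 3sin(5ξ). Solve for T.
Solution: Using separation of variables T = X(ξ)G(t):
Eigenfunctions: sin(nξ), n = 1, 2, 3, ...
General solution: T(ξ, t) = Σ c_n sin(nξ) exp(-n² t/2)
Matching T(ξ,0) = 3sin(ξ) - sin(3ξ) + 3sin(5ξ) term by term: c_1=3, c_3=-1, c_5=3.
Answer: T(ξ, t) = 3exp(-t/2)sin(ξ) - exp(-9t/2)sin(3ξ) + 3exp(-25t/2)sin(5ξ)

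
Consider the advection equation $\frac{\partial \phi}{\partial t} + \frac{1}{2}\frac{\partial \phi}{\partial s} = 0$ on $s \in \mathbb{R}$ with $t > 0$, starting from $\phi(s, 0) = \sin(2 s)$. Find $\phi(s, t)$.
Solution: By method of characteristics (waves move right with speed 1/2):
Along characteristics $s - \frac{1}{2}t =$ const, $\phi$ is constant, so $\phi(s,t) = f(s - \frac{1}{2}t)$ with $f = \phi( \cdot , 0)$.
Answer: $\phi(s, t) = \sin(2 s - t)$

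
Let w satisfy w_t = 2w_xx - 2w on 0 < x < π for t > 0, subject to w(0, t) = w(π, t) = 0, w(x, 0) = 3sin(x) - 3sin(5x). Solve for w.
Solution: Substitute w = exp(-2t)u.
Then w_t = exp(-2t)(u_t - 2u), w_xx = exp(-2t)u_xx; substituting and dividing by exp(-2t), the lower-order terms cancel: u_t = 2u_xx (standard heat equation).
Data for u: u(x,0) = w(x,0) = 3sin(x) - 3sin(5x). The boundary conditions carry over: u(0,t) = u(π,t) = 0.
Separating variables: u = Σ c_n exp(-2n²t) sin(nx). From u(x,0) = 3sin(x) - 3sin(5x): c_1=3, c_5=-3.
So u(x,t) = 3exp(-2t)sin(x) - 3exp(-50t)sin(5x), and w(x,t) = exp(-2t)u(x,t).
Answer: w(x, t) = 3exp(-4t)sin(x) - 3exp(-52t)sin(5x)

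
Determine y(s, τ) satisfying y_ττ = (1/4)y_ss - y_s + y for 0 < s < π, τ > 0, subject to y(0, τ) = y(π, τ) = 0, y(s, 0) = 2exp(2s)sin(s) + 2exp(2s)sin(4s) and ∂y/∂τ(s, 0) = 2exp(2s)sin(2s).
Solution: Substitute y = exp(2s)u.
Then y_s = exp(2s)(u_s + 2u), y_ss = exp(2s)(u_ss + 4u_s + 4u), y_ττ = exp(2s)u_ττ; substituting and dividing by exp(2s), the lower-order terms cancel: u_ττ = (1/4)u_ss (standard wave equation).
Data for u: u(s,0) = exp(-2s)y(s,0) = 2sin(s) + 2sin(4s); u_τ(s,0) = exp(-2s)y_τ(s,0) = 2sin(2s). The boundary conditions carry over: u(0,τ) = u(π,τ) = 0.
Separating variables: u = Σ [A_n cos(ω_n τ) + B_n sin(ω_n τ)] sin(ns), ω_n = n/2. From ICs (B_n = velocity coefficient / ω_n): A_1=2, A_4=2, B_2=2.
So u(s,τ) = 2sin(s)cos(τ/2) + 2sin(2s)sin(τ) + 2sin(4s)cos(2τ), and y(s,τ) = exp(2s)u(s,τ).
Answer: y(s, τ) = 2exp(2s)sin(s)cos(τ/2) + 2exp(2s)sin(2s)sin(τ) + 2exp(2s)sin(4s)cos(2τ)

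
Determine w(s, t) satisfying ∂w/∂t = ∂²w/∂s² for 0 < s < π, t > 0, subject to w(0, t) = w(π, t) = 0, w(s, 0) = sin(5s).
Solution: Using separation of variables w = X(s)T(t):
Eigenfunctions: sin(ns), n = 1, 2, 3, ...
General solution: w(s, t) = Σ c_n sin(ns) exp(-n² t)
Matching w(s,0) = sin(5s) term by term: c_5=1.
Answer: w(s, t) = exp(-25t)sin(5s)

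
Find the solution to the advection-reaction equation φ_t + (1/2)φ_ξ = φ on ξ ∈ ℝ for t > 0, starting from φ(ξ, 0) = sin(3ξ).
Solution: Substitute φ = exp(t)u, i.e. u = exp(-t)φ.
By the product rule, φ_t = exp(t)(u_t + u), φ_ξ = exp(t)u_ξ.
Substituting into the PDE and dividing by exp(t): u_t + u + (1/2)u_ξ = u.
The lower-order terms cancel, leaving the standard advection equation u_t + (1/2)u_ξ = 0.
Initial data for u: u(ξ,0) = φ(ξ,0) = sin(3ξ).
Solve for u:
  By method of characteristics (waves move right with speed 1/2):
  Along characteristics ξ - (1/2)t = const, u is constant, so u(ξ,t) = f(ξ - (1/2)t) with f = u(·, 0).
Hence u(ξ,t) = -sin(3t/2 - 3ξ).
Transform back: φ(ξ,t) = exp(t)u(ξ,t).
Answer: φ(ξ, t) = -exp(t)sin(3t/2 - 3ξ)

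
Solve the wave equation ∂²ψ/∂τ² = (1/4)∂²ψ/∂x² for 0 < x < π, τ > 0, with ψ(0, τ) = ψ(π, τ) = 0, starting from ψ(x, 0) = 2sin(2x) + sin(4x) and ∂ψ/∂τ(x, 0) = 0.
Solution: Separating variables: ψ = Σ [A_n cos(ω_n τ) + B_n sin(ω_n τ)] sin(nx), ω_n = n/2. From ICs: A_2=2, A_4=1.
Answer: ψ(x, τ) = 2sin(2x)cos(τ) + sin(4x)cos(2τ)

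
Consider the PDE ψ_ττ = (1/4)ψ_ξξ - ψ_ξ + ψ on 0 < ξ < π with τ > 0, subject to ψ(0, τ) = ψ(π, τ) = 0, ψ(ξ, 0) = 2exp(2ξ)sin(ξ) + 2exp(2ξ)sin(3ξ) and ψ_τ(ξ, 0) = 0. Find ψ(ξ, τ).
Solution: Substitute ψ = exp(2ξ)u.
Then ψ_ξ = exp(2ξ)(u_ξ + 2u), ψ_ξξ = exp(2ξ)(u_ξξ + 4u_ξ + 4u), ψ_ττ = exp(2ξ)u_ττ; substituting and dividing by exp(2ξ), the lower-order terms cancel: u_ττ = (1/4)u_ξξ (standard wave equation).
Data for u: u(ξ,0) = exp(-2ξ)ψ(ξ,0) = 2sin(ξ) + 2sin(3ξ); u_τ(ξ,0) = exp(-2ξ)ψ_τ(ξ,0) = 0. The boundary conditions carry over: u(0,τ) = u(π,τ) = 0.
Separating variables: u = Σ [A_n cos(ω_n τ) + B_n sin(ω_n τ)] sin(nξ), ω_n = n/2. From ICs: A_1=2, A_3=2.
So u(ξ,τ) = 2sin(ξ)cos(τ/2) + 2sin(3ξ)cos(3τ/2), and ψ(ξ,τ) = exp(2ξ)u(ξ,τ).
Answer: ψ(ξ, τ) = 2exp(2ξ)sin(ξ)cos(τ/2) + 2exp(2ξ)sin(3ξ)cos(3τ/2)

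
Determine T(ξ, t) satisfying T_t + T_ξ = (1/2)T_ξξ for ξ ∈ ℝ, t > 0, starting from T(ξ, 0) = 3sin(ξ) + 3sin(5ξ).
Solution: Moving frame: η = ξ - t, σ = t, T = u(η,σ), so T_t = u_σ - u_η and T_ξξ = u_ηη.
Hence T_t + T_ξ = u_σ and the PDE becomes the heat equation u_σ = (1/2)u_ηη on η ∈ ℝ.
Initial data: u(η,0) = T(η,0) = 3sin(η) + 3sin(5η). Each mode sin(nη) decays as exp(-n²σ/2) on ℝ, so u(η,σ) = Σ c_n exp(-n²σ/2) sin(nη) with c_1=3, c_5=3: u(η,σ) = 3exp(-σ/2)sin(η) + 3exp(-25σ/2)sin(5η).
Substituting back: T(ξ,t) = u(ξ - t, t).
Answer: T(ξ, t) = -3exp(-t/2)sin(t - ξ) - 3exp(-25t/2)sin(5t - 5ξ)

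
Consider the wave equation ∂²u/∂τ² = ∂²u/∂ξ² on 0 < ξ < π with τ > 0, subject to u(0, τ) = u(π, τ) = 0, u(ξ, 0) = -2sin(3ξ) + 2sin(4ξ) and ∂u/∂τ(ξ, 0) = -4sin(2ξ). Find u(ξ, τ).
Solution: Separating variables: u = Σ [A_n cos(ω_n τ) + B_n sin(ω_n τ)] sin(nξ), ω_n = n. From ICs (B_n = velocity coefficient / ω_n): A_3=-2, A_4=2, B_2=-2.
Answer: u(ξ, τ) = -2sin(2ξ)sin(2τ) - 2sin(3ξ)cos(3τ) + 2sin(4ξ)cos(4τ)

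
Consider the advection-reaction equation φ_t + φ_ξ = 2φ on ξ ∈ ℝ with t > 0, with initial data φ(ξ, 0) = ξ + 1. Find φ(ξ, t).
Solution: Substitute φ = exp(2t)u.
Then φ_t = exp(2t)(u_t + 2u), φ_ξ = exp(2t)u_ξ; substituting and dividing by exp(2t), the lower-order terms cancel: u_t + u_ξ = 0 (standard advection equation).
Data for u: u(ξ,0) = φ(ξ,0) = ξ + 1.
By characteristics (dξ/dt = 1), u(ξ,t) = f(ξ - t) with f = u(·, 0).
So u(ξ,t) = -t + ξ + 1, and φ(ξ,t) = exp(2t)u(ξ,t).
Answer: φ(ξ, t) = -texp(2t) + ξexp(2t) + exp(2t)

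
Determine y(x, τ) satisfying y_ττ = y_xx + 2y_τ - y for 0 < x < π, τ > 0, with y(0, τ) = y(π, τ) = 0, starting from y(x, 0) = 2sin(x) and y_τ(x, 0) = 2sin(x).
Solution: Substitute y = exp(τ)u.
Then y_τ = exp(τ)(u_τ + u), y_ττ = exp(τ)(u_ττ + 2u_τ + u), y_xx = exp(τ)u_xx; substituting and dividing by exp(τ), the lower-order terms cancel: u_ττ = u_xx (standard wave equation).
Data for u: u(x,0) = y(x,0) = 2sin(x); u_τ(x,0) = y_τ(x,0) - y(x,0) = 0. The boundary conditions carry over: u(0,τ) = u(π,τ) = 0.
Separating variables: u = Σ [A_n cos(ω_n τ) + B_n sin(ω_n τ)] sin(nx), ω_n = n. From ICs: A_1=2.
So u(x,τ) = 2sin(x)cos(τ), and y(x,τ) = exp(τ)u(x,τ).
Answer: y(x, τ) = 2exp(τ)sin(x)cos(τ)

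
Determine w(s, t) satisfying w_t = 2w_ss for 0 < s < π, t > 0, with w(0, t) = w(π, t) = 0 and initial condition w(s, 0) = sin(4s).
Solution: Separating variables: w = Σ c_n exp(-2n²t) sin(ns). From w(s,0) = sin(4s): c_4=1.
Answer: w(s, t) = exp(-32t)sin(4s)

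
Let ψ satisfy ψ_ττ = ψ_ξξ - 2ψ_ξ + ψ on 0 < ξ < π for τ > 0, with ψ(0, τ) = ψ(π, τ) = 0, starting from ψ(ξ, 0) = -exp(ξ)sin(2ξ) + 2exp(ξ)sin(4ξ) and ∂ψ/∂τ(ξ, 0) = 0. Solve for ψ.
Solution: Substitute ψ = exp(ξ)u.
Then ψ_ξ = exp(ξ)(u_ξ + u), ψ_ξξ = exp(ξ)(u_ξξ + 2u_ξ + u), ψ_ττ = exp(ξ)u_ττ; substituting and dividing by exp(ξ), the lower-order terms cancel: u_ττ = u_ξξ (standard wave equation).
Data for u: u(ξ,0) = exp(-ξ)ψ(ξ,0) = -sin(2ξ) + 2sin(4ξ); u_τ(ξ,0) = exp(-ξ)ψ_τ(ξ,0) = 0. The boundary conditions carry over: u(0,τ) = u(π,τ) = 0.
Separating variables: u = Σ [A_n cos(ω_n τ) + B_n sin(ω_n τ)] sin(nξ), ω_n = n. From ICs: A_2=-1, A_4=2.
So u(ξ,τ) = -sin(2ξ)cos(2τ) + 2sin(4ξ)cos(4τ), and ψ(ξ,τ) = exp(ξ)u(ξ,τ).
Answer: ψ(ξ, τ) = -exp(ξ)sin(2ξ)cos(2τ) + 2exp(ξ)sin(4ξ)cos(4τ)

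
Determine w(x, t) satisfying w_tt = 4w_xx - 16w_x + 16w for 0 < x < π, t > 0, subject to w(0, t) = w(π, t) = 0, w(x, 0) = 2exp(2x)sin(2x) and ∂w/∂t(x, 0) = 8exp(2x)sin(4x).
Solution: Substitute w = exp(2x)u, i.e. u = exp(-2x)w.
By the product rule, w_x = exp(2x)(u_x + 2u), w_xx = exp(2x)(u_xx + 4u_x + 4u), w_tt = exp(2x)u_tt.
Substituting into the PDE and dividing by exp(2x): u_tt = 4(u_xx + 4u_x + 4u) - 16(u_x + 2u) + 16u.
The lower-order terms cancel, leaving the standard wave equation u_tt = 4u_xx.
Initial data for u: u(x,0) = exp(-2x)w(x,0) = 2sin(2x); u_t(x,0) = exp(-2x)w_t(x,0) = 8sin(4x). The boundary conditions carry over: u(0,t) = u(π,t) = 0.
Solve for u:
  Using separation of variables u = X(x)T(t):
  Eigenfunctions: sin(nx), n = 1, 2, 3, ...
  General solution: u(x, t) = Σ [A_n cos(2n t) + B_n sin(2n t)] sin(nx)
  From u(x,0) = 2sin(2x): A_2=2. From u_t(x,0) = 8sin(4x), using u_t(x,0) = Σ ω_n B_n sin(nx) with ω_n = 2n: B_4 = 8/8 = 1.
Hence u(x,t) = sin(8t)sin(4x) + 2sin(2x)cos(4t).
Transform back: w(x,t) = exp(2x)u(x,t).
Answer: w(x, t) = exp(2x)sin(8t)sin(4x) + 2exp(2x)sin(2x)cos(4t)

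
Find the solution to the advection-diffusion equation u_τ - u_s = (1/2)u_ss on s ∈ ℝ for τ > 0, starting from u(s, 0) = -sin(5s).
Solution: Change to a moving frame: let η = s + τ, σ = τ and write u(s,τ) = w(η,σ).
By the chain rule u_τ = w_σ + w_η, u_s = w_η, u_ss = w_ηη.
Then u_τ - u_s = w_σ: the advection term cancels and the PDE becomes the heat equation w_σ = (1/2)w_ηη on η ∈ ℝ.
Initial data: w(η,0) = u(η,0) = -sin(5η).
On η ∈ ℝ each mode satisfies (sin(nη))″ = -n² sin(nη), so exp(-n²σ/2) sin(nη) solves the heat equation; by superposition w(η,σ) = Σ c_n exp(-n²σ/2) sin(nη).
Reading off the coefficients: c_5=-1, so w(η,σ) = -exp(-25σ/2)sin(5η).
Substituting back η = s + τ, σ = τ: u(s,τ) = w(s + τ, τ).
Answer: u(s, τ) = -exp(-25τ/2)sin(5s + 5τ)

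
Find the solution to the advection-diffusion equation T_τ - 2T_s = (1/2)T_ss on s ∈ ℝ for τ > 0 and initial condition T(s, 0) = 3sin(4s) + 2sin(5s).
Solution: Moving frame: η = s + 2τ, σ = τ, T = u(η,σ), so T_τ = u_σ + 2u_η and T_ss = u_ηη.
Hence T_τ - 2T_s = u_σ and the PDE becomes the heat equation u_σ = (1/2)u_ηη on η ∈ ℝ.
Initial data: u(η,0) = T(η,0) = 3sin(4η) + 2sin(5η). Each mode sin(nη) decays as exp(-n²σ/2) on ℝ, so u(η,σ) = Σ c_n exp(-n²σ/2) sin(nη) with c_4=3, c_5=2: u(η,σ) = 3exp(-8σ)sin(4η) + 2exp(-25σ/2)sin(5η).
Substituting back: T(s,τ) = u(s + 2τ, τ).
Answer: T(s, τ) = 3exp(-8τ)sin(4s + 8τ) + 2exp(-25τ/2)sin(5s + 10τ)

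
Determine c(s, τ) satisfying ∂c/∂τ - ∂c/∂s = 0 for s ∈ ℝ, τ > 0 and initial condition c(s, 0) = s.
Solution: By method of characteristics (waves move left with speed 1):
Along characteristics s + τ = const, c is constant, so c(s,τ) = f(s + τ) with f = c(·, 0).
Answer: c(s, τ) = s + τ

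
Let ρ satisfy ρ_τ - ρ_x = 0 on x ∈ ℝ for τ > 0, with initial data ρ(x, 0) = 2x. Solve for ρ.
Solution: By characteristics (dx/dτ = -1), ρ(x,τ) = f(x + τ) with f = ρ(·, 0).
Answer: ρ(x, τ) = 2x + 2τ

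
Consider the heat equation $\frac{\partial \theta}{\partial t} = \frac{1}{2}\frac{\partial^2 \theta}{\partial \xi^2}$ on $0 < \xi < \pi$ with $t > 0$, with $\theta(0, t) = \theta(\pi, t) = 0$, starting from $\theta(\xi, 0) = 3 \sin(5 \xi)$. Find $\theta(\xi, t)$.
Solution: Using separation of variables $\theta = X(\xi)G(t)$:
Eigenfunctions: $\sin(n\xi)$, $n = 1, 2, 3, \ldots$
General solution: $\theta(\xi, t) = \sum c_n \sin(n\xi) e^{-n^2 t/2}$
Matching $\theta(\xi,0) = 3 \sin(5 \xi)$ term by term: $c_5=3$.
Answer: $\theta(\xi, t) = 3 e^{-25 t/2} \sin(5 \xi)$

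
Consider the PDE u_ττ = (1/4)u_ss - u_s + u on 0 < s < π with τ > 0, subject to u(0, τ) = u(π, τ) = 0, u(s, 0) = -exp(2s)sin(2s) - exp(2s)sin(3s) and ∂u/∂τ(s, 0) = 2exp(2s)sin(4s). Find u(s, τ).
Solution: Substitute u = exp(2s)w, i.e. w = exp(-2s)u.
By the product rule, u_s = exp(2s)(w_s + 2w), u_ss = exp(2s)(w_ss + 4w_s + 4w), u_ττ = exp(2s)w_ττ.
Substituting into the PDE and dividing by exp(2s): w_ττ = (1/4)(w_ss + 4w_s + 4w) - (w_s + 2w) + w.
The lower-order terms cancel, leaving the standard wave equation w_ττ = (1/4)w_ss.
Initial data for w: w(s,0) = exp(-2s)u(s,0) = -sin(2s) - sin(3s); w_τ(s,0) = exp(-2s)u_τ(s,0) = 2sin(4s). The boundary conditions carry over: w(0,τ) = w(π,τ) = 0.
Solve for w:
  Using separation of variables w = X(s)T(τ):
  Eigenfunctions: sin(ns), n = 1, 2, 3, ...
  General solution: w(s, τ) = Σ [A_n cos(n τ/2) + B_n sin(n τ/2)] sin(ns)
  From w(s,0) = -sin(2s) - sin(3s): A_2=-1, A_3=-1. From w_τ(s,0) = 2sin(4s), using w_τ(s,0) = Σ ω_n B_n sin(ns) with ω_n = n/2: B_4 = 2/2 = 1.
Hence w(s,τ) = -sin(2s)cos(τ) - sin(3s)cos(3τ/2) + sin(4s)sin(2τ).
Transform back: u(s,τ) = exp(2s)w(s,τ).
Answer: u(s, τ) = -exp(2s)sin(2s)cos(τ) - exp(2s)sin(3s)cos(3τ/2) + exp(2s)sin(4s)sin(2τ)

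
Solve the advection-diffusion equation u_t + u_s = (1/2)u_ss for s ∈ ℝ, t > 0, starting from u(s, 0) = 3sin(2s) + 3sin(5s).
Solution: Change to a moving frame: let η = s - t, σ = t and write u(s,t) = w(η,σ).
By the chain rule u_t = w_σ - w_η, u_s = w_η, u_ss = w_ηη.
Then u_t + u_s = w_σ: the advection term cancels and the PDE becomes the heat equation w_σ = (1/2)w_ηη on η ∈ ℝ.
Initial data: w(η,0) = u(η,0) = 3sin(2η) + 3sin(5η).
On η ∈ ℝ each mode satisfies (sin(nη))″ = -n² sin(nη), so exp(-n²σ/2) sin(nη) solves the heat equation; by superposition w(η,σ) = Σ c_n exp(-n²σ/2) sin(nη).
Reading off the coefficients: c_2=3, c_5=3, so w(η,σ) = 3exp(-2σ)sin(2η) + 3exp(-25σ/2)sin(5η).
Substituting back η = s - t, σ = t: u(s,t) = w(s - t, t).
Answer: u(s, t) = 3exp(-2t)sin(2s - 2t) + 3exp(-25t/2)sin(5s - 5t)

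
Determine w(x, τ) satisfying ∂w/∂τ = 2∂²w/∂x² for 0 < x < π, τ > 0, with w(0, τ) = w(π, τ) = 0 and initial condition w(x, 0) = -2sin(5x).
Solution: Using separation of variables w = X(x)T(τ):
Eigenfunctions: sin(nx), n = 1, 2, 3, ...
General solution: w(x, τ) = Σ c_n sin(nx) exp(-2n² τ)
Matching w(x,0) = -2sin(5x) term by term: c_5=-2.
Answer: w(x, τ) = -2exp(-50τ)sin(5x)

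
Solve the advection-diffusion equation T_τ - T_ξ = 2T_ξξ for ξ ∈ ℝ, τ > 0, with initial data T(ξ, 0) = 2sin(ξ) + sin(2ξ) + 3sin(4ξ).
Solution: Change to a moving frame: let η = ξ + τ, σ = τ and write T(ξ,τ) = u(η,σ).
By the chain rule T_τ = u_σ + u_η, T_ξ = u_η, T_ξξ = u_ηη.
Then T_τ - T_ξ = u_σ: the advection term cancels and the PDE becomes the heat equation u_σ = 2u_ηη on η ∈ ℝ.
Initial data: u(η,0) = T(η,0) = 2sin(η) + sin(2η) + 3sin(4η).
On η ∈ ℝ each mode satisfies (sin(nη))″ = -n² sin(nη), so exp(-2n²σ) sin(nη) solves the heat equation; by superposition u(η,σ) = Σ c_n exp(-2n²σ) sin(nη).
Reading off the coefficients: c_1=2, c_2=1, c_4=3, so u(η,σ) = 2exp(-2σ)sin(η) + exp(-8σ)sin(2η) + 3exp(-32σ)sin(4η).
Substituting back η = ξ + τ, σ = τ: T(ξ,τ) = u(ξ + τ, τ).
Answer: T(ξ, τ) = 2exp(-2τ)sin(ξ + τ) + exp(-8τ)sin(2ξ + 2τ) + 3exp(-32τ)sin(4ξ + 4τ)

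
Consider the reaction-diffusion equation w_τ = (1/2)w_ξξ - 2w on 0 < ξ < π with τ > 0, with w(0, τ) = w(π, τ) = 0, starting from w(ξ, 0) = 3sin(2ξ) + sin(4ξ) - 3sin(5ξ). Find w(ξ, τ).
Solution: Substitute w = exp(-2τ)u, i.e. u = exp(2τ)w.
By the product rule, w_τ = exp(-2τ)(u_τ - 2u), w_ξξ = exp(-2τ)u_ξξ.
Substituting into the PDE and dividing by exp(-2τ): u_τ - 2u = (1/2)u_ξξ - 2u.
The lower-order terms cancel, leaving the standard heat equation u_τ = (1/2)u_ξξ.
Initial data for u: u(ξ,0) = w(ξ,0) = 3sin(2ξ) + sin(4ξ) - 3sin(5ξ). The boundary conditions carry over: u(0,τ) = u(π,τ) = 0.
Solve for u:
  Using separation of variables u = X(ξ)T(τ):
  Eigenfunctions: sin(nξ), n = 1, 2, 3, ...
  General solution: u(ξ, τ) = Σ c_n sin(nξ) exp(-n² τ/2)
  Matching u(ξ,0) = 3sin(2ξ) + sin(4ξ) - 3sin(5ξ) term by term: c_2=3, c_4=1, c_5=-3.
Hence u(ξ,τ) = 3exp(-2τ)sin(2ξ) + exp(-8τ)sin(4ξ) - 3exp(-25τ/2)sin(5ξ).
Transform back: w(ξ,τ) = exp(-2τ)u(ξ,τ).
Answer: w(ξ, τ) = 3exp(-4τ)sin(2ξ) + exp(-10τ)sin(4ξ) - 3exp(-29τ/2)sin(5ξ)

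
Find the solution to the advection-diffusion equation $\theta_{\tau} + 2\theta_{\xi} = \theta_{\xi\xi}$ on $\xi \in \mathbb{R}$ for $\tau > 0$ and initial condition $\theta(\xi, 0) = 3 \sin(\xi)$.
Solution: Change to a moving frame: let $\eta = \xi - 2\tau$, $\sigma = \tau$ and write $\theta(\xi,\tau) = u(\eta,\sigma)$.
By the chain rule $\theta_{\tau} = u_{\sigma} - 2u_{\eta}$, $\theta_{\xi} = u_{\eta}$, $\theta_{\xi\xi} = u_{\eta\eta}$.
Then $\theta_{\tau} + 2\theta_{\xi} = u_{\sigma}$: the advection term cancels and the PDE becomes the heat equation $u_{\sigma} = u_{\eta\eta}$ on $\eta \in \mathbb{R}$.
Initial data: $u(\eta,0) = \theta(\eta,0) = 3 \sin(\eta)$.
On $\eta \in \mathbb{R}$ each mode satisfies $(\sin(n\eta))'' = -n^2 \sin(n\eta)$, so $e^{-n^2\sigma} \sin(n\eta)$ solves the heat equation; by superposition $u(\eta,\sigma) = \sum c_n e^{-n^2\sigma} \sin(n\eta)$.
Reading off the coefficients: $c_1=3$, so $u(\eta,\sigma) = 3 e^{-\sigma} \sin(\eta)$.
Substituting back $\eta = \xi - 2\tau$, $\sigma = \tau$: $\theta(\xi,\tau) = u(\xi - 2\tau, \tau)$.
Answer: $\theta(\xi, \tau) = -3 e^{-\tau} \sin(2 \tau - \xi)$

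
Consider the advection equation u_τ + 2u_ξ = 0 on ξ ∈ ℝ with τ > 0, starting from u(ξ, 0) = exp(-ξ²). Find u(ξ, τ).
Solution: By method of characteristics (waves move right with speed 2):
Along characteristics ξ - 2τ = const, u is constant, so u(ξ,τ) = f(ξ - 2τ) with f = u(·, 0).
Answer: u(ξ, τ) = exp(-(ξ - 2τ)²)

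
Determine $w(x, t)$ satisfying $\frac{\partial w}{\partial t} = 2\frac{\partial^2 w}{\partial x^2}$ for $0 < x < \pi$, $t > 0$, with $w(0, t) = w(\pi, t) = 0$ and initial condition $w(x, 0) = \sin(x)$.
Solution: Separating variables: $w = \sum c_n e^{-2n^2t} \sin(nx)$. From $w(x,0) = \sin(x)$: $c_1=1$.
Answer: $w(x, t) = e^{-2 t} \sin(x)$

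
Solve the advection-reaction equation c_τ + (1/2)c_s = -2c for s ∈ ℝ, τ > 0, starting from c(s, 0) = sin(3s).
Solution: Substitute c = exp(-2τ)u, i.e. u = exp(2τ)c.
By the product rule, c_τ = exp(-2τ)(u_τ - 2u), c_s = exp(-2τ)u_s.
Substituting into the PDE and dividing by exp(-2τ): u_τ - 2u + (1/2)u_s = -2u.
The lower-order terms cancel, leaving the standard advection equation u_τ + (1/2)u_s = 0.
Initial data for u: u(s,0) = c(s,0) = sin(3s).
Solve for u:
  By method of characteristics (waves move right with speed 1/2):
  Along characteristics s - (1/2)τ = const, u is constant, so u(s,τ) = f(s - (1/2)τ) with f = u(·, 0).
Hence u(s,τ) = sin(3s - 3τ/2).
Transform back: c(s,τ) = exp(-2τ)u(s,τ).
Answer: c(s, τ) = exp(-2τ)sin(3s - 3τ/2)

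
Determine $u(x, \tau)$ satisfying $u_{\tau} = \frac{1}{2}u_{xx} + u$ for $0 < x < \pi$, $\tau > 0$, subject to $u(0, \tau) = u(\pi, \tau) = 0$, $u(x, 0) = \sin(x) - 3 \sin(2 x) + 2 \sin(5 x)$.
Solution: Substitute $u = e^{\tau}w$.
Then $u_{\tau} = e^{\tau}(w_{\tau} + w)$, $u_{xx} = e^{\tau}w_{xx}$; substituting and dividing by $e^{\tau}$, the lower-order terms cancel: $w_{\tau} = \frac{1}{2}w_{xx}$ (standard heat equation).
Data for $w$: $w(x,0) = u(x,0) = \sin(x) - 3 \sin(2 x) + 2 \sin(5 x)$. The boundary conditions carry over: $w(0,\tau) = w(\pi,\tau) = 0$.
Separating variables: $w = \sum c_n e^{-n^2\tau/2} \sin(nx)$. From $w(x,0) = \sin(x) - 3 \sin(2 x) + 2 \sin(5 x)$: $c_1=1, c_2=-3, c_5=2$.
So $w(x,\tau) = -3 e^{-2 \tau} \sin(2 x) + e^{-\tau/2} \sin(x) + 2 e^{-25 \tau/2} \sin(5 x)$, and $u(x,\tau) = e^{\tau}w(x,\tau)$.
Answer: $u(x, \tau) = e^{\tau/2} \sin(x) - 3 e^{-\tau} \sin(2 x) + 2 e^{-23 \tau/2} \sin(5 x)$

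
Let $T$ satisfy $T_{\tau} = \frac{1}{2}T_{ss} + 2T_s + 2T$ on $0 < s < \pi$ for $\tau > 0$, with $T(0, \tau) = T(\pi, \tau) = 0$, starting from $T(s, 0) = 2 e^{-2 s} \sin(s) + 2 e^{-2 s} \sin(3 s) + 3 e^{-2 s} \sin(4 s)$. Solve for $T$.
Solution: Substitute $T = e^{-2s}u$.
Then $T_s = e^{-2s}(u_s - 2u)$, $T_{ss} = e^{-2s}(u_{ss} - 4u_s + 4u)$, $T_{\tau} = e^{-2s}u_{\tau}$; substituting and dividing by $e^{-2s}$, the lower-order terms cancel: $u_{\tau} = \frac{1}{2}u_{ss}$ (standard heat equation).
Data for $u$: $u(s,0) = e^{2s}T(s,0) = 2 \sin(s) + 2 \sin(3 s) + 3 \sin(4 s)$. The boundary conditions carry over: $u(0,\tau) = u(\pi,\tau) = 0$.
Separating variables: $u = \sum c_n e^{-n^2\tau/2} \sin(ns)$. From $u(s,0) = 2 \sin(s) + 2 \sin(3 s) + 3 \sin(4 s)$: $c_1=2, c_3=2, c_4=3$.
So $u(s,\tau) = 3 e^{-8 \tau} \sin(4 s) + 2 e^{-\tau/2} \sin(s) + 2 e^{-9 \tau/2} \sin(3 s)$, and $T(s,\tau) = e^{-2s}u(s,\tau)$.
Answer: $T(s, \tau) = 3 e^{-8 \tau} e^{-2 s} \sin(4 s) + 2 e^{-\tau/2} e^{-2 s} \sin(s) + 2 e^{-9 \tau/2} e^{-2 s} \sin(3 s)$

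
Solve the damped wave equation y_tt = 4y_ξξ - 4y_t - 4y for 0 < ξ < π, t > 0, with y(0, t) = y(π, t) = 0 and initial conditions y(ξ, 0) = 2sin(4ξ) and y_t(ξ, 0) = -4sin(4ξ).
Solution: Substitute y = exp(-2t)u.
Then y_t = exp(-2t)(u_t - 2u), y_tt = exp(-2t)(u_tt - 4u_t + 4u), y_ξξ = exp(-2t)u_ξξ; substituting and dividing by exp(-2t), the lower-order terms cancel: u_tt = 4u_ξξ (standard wave equation).
Data for u: u(ξ,0) = y(ξ,0) = 2sin(4ξ); u_t(ξ,0) = y_t(ξ,0) + 2y(ξ,0) = 0. The boundary conditions carry over: u(0,t) = u(π,t) = 0.
Separating variables: u = Σ [A_n cos(ω_n t) + B_n sin(ω_n t)] sin(nξ), ω_n = 2n. From ICs: A_4=2.
So u(ξ,t) = 2sin(4ξ)cos(8t), and y(ξ,t) = exp(-2t)u(ξ,t).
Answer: y(ξ, t) = 2exp(-2t)sin(4ξ)cos(8t)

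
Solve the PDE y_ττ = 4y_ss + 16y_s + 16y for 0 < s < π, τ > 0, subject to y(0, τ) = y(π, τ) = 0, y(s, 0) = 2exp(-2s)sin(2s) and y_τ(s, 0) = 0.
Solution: Substitute y = exp(-2s)u.
Then y_s = exp(-2s)(u_s - 2u), y_ss = exp(-2s)(u_ss - 4u_s + 4u), y_ττ = exp(-2s)u_ττ; substituting and dividing by exp(-2s), the lower-order terms cancel: u_ττ = 4u_ss (standard wave equation).
Data for u: u(s,0) = exp(2s)y(s,0) = 2sin(2s); u_τ(s,0) = exp(2s)y_τ(s,0) = 0. The boundary conditions carry over: u(0,τ) = u(π,τ) = 0.
Separating variables: u = Σ [A_n cos(ω_n τ) + B_n sin(ω_n τ)] sin(ns), ω_n = 2n. From ICs: A_2=2.
So u(s,τ) = 2sin(2s)cos(4τ), and y(s,τ) = exp(-2s)u(s,τ).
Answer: y(s, τ) = 2exp(-2s)sin(2s)cos(4τ)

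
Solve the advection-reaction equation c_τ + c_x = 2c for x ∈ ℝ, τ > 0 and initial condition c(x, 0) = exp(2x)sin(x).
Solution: Substitute c = exp(2x)u.
Then c_x = exp(2x)(u_x + 2u), c_τ = exp(2x)u_τ; substituting and dividing by exp(2x), the lower-order terms cancel: u_τ + u_x = 0 (standard advection equation).
Data for u: u(x,0) = exp(-2x)c(x,0) = sin(x).
By characteristics (dx/dτ = 1), u(x,τ) = f(x - τ) with f = u(·, 0).
So u(x,τ) = sin(x - τ), and c(x,τ) = exp(2x)u(x,τ).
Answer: c(x, τ) = exp(2x)sin(x - τ)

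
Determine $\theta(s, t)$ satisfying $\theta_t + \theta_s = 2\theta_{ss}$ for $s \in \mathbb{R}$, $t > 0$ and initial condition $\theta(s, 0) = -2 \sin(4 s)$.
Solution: Moving frame: $\eta = s - t$, $\sigma = t$, $\theta = u(\eta,\sigma)$, so $\theta_t = u_{\sigma} - u_{\eta}$ and $\theta_{ss} = u_{\eta\eta}$.
Hence $\theta_t + \theta_s = u_{\sigma}$ and the PDE becomes the heat equation $u_{\sigma} = 2u_{\eta\eta}$ on $\eta \in \mathbb{R}$.
Initial data: $u(\eta,0) = \theta(\eta,0) = -2 \sin(4 \eta)$. Each mode $\sin(n\eta)$ decays as $e^{-2n^2\sigma}$ on $\mathbb{R}$, so $u(\eta,\sigma) = \sum c_n e^{-2n^2\sigma} \sin(n\eta)$ with $c_4=-2$: $u(\eta,\sigma) = -2 e^{-32 \sigma} \sin(4 \eta)$.
Substituting back: $\theta(s,t) = u(s - t, t)$.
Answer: $\theta(s, t) = -2 e^{-32 t} \sin(4 s - 4 t)$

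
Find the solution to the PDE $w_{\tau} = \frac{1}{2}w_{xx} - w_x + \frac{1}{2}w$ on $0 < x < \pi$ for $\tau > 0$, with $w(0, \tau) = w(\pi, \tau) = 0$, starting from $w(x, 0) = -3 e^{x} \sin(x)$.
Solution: Substitute $w = e^{x}u$.
Then $w_x = e^{x}(u_x + u)$, $w_{xx} = e^{x}(u_{xx} + 2u_x + u)$, $w_{\tau} = e^{x}u_{\tau}$; substituting and dividing by $e^{x}$, the lower-order terms cancel: $u_{\tau} = \frac{1}{2}u_{xx}$ (standard heat equation).
Data for $u$: $u(x,0) = e^{-x}w(x,0) = -3 \sin(x)$. The boundary conditions carry over: $u(0,\tau) = u(\pi,\tau) = 0$.
Separating variables: $u = \sum c_n e^{-n^2\tau/2} \sin(nx)$. From $u(x,0) = -3 \sin(x)$: $c_1=-3$.
So $u(x,\tau) = -3 e^{-\tau/2} \sin(x)$, and $w(x,\tau) = e^{x}u(x,\tau)$.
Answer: $w(x, \tau) = -3 e^{-\tau/2} e^{x} \sin(x)$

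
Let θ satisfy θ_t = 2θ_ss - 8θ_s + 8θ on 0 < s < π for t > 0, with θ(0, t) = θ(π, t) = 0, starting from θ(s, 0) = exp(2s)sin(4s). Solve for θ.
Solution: Substitute θ = exp(2s)u.
Then θ_s = exp(2s)(u_s + 2u), θ_ss = exp(2s)(u_ss + 4u_s + 4u), θ_t = exp(2s)u_t; substituting and dividing by exp(2s), the lower-order terms cancel: u_t = 2u_ss (standard heat equation).
Data for u: u(s,0) = exp(-2s)θ(s,0) = sin(4s). The boundary conditions carry over: u(0,t) = u(π,t) = 0.
Separating variables: u = Σ c_n exp(-2n²t) sin(ns). From u(s,0) = sin(4s): c_4=1.
So u(s,t) = exp(-32t)sin(4s), and θ(s,t) = exp(2s)u(s,t).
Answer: θ(s, t) = exp(2s)exp(-32t)sin(4s)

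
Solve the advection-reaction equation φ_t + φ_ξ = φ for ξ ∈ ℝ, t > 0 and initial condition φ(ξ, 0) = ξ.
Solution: Substitute φ = exp(t)u, i.e. u = exp(-t)φ.
By the product rule, φ_t = exp(t)(u_t + u), φ_ξ = exp(t)u_ξ.
Substituting into the PDE and dividing by exp(t): u_t + u + u_ξ = u.
The lower-order terms cancel, leaving the standard advection equation u_t + u_ξ = 0.
Initial data for u: u(ξ,0) = φ(ξ,0) = ξ.
Solve for u:
  By method of characteristics (waves move right with speed 1):
  Along characteristics ξ - t = const, u is constant, so u(ξ,t) = f(ξ - t) with f = u(·, 0).
Hence u(ξ,t) = -t + ξ.
Transform back: φ(ξ,t) = exp(t)u(ξ,t).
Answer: φ(ξ, t) = -texp(t) + ξexp(t)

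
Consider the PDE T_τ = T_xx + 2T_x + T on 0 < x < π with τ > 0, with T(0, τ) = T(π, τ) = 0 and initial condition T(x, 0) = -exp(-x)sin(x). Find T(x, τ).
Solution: Substitute T = exp(-x)u.
Then T_x = exp(-x)(u_x - u), T_xx = exp(-x)(u_xx - 2u_x + u), T_τ = exp(-x)u_τ; substituting and dividing by exp(-x), the lower-order terms cancel: u_τ = u_xx (standard heat equation).
Data for u: u(x,0) = exp(x)T(x,0) = -sin(x). The boundary conditions carry over: u(0,τ) = u(π,τ) = 0.
Separating variables: u = Σ c_n exp(-n²τ) sin(nx). From u(x,0) = -sin(x): c_1=-1.
So u(x,τ) = -exp(-τ)sin(x), and T(x,τ) = exp(-x)u(x,τ).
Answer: T(x, τ) = -exp(-x)exp(-τ)sin(x)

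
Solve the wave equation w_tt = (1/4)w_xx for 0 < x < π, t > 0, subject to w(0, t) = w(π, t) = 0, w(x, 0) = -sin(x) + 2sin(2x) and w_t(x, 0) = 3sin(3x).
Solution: Separating variables: w = Σ [A_n cos(ω_n t) + B_n sin(ω_n t)] sin(nx), ω_n = n/2. From ICs (B_n = velocity coefficient / ω_n): A_1=-1, A_2=2, B_3=2.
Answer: w(x, t) = 2sin(3t/2)sin(3x) - sin(x)cos(t/2) + 2sin(2x)cos(t)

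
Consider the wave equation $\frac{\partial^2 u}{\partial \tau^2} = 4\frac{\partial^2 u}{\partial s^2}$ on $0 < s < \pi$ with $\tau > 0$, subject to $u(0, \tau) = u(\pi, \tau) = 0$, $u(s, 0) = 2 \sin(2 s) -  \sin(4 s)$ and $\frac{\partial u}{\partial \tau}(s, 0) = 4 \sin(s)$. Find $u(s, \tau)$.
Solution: Separating variables: $u = \sum [A_n \cos(\omega_n \tau) + B_n \sin(\omega_n \tau)] \sin(ns)$, $\omega_n = 2n$. From ICs ($B_n$ = velocity coefficient / $\omega_n$): $A_2=2, A_4=-1, B_1=2$.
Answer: $u(s, \tau) = 2 \sin(2 \tau) \sin(s) + 2 \sin(2 s) \cos(4 \tau) -  \sin(4 s) \cos(8 \tau)$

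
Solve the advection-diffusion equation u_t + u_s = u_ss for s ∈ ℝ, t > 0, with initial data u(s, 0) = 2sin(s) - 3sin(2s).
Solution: Moving frame: η = s - t, σ = t, u = w(η,σ), so u_t = w_σ - w_η and u_ss = w_ηη.
Hence u_t + u_s = w_σ and the PDE becomes the heat equation w_σ = w_ηη on η ∈ ℝ.
Initial data: w(η,0) = u(η,0) = 2sin(η) - 3sin(2η). Each mode sin(nη) decays as exp(-n²σ) on ℝ, so w(η,σ) = Σ c_n exp(-n²σ) sin(nη) with c_1=2, c_2=-3: w(η,σ) = 2exp(-σ)sin(η) - 3exp(-4σ)sin(2η).
Substituting back: u(s,t) = w(s - t, t).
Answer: u(s, t) = 2exp(-t)sin(s - t) - 3exp(-4t)sin(2s - 2t)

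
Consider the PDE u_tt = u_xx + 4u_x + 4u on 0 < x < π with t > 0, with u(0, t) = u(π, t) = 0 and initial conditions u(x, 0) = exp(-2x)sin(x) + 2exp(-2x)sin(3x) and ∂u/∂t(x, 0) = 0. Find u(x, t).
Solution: Substitute u = exp(-2x)w, i.e. w = exp(2x)u.
By the product rule, u_x = exp(-2x)(w_x - 2w), u_xx = exp(-2x)(w_xx - 4w_x + 4w), u_tt = exp(-2x)w_tt.
Substituting into the PDE and dividing by exp(-2x): w_tt = (w_xx - 4w_x + 4w) + 4(w_x - 2w) + 4w.
The lower-order terms cancel, leaving the standard wave equation w_tt = w_xx.
Initial data for w: w(x,0) = exp(2x)u(x,0) = sin(x) + 2sin(3x); w_t(x,0) = exp(2x)u_t(x,0) = 0. The boundary conditions carry over: w(0,t) = w(π,t) = 0.
Solve for w:
  Using separation of variables w = X(x)T(t):
  Eigenfunctions: sin(nx), n = 1, 2, 3, ...
  General solution: w(x, t) = Σ [A_n cos(n t) + B_n sin(n t)] sin(nx)
  From w(x,0) = sin(x) + 2sin(3x): A_1=1, A_3=2. From w_t(x,0) = 0: all B_n = 0.
Hence w(x,t) = sin(x)cos(t) + 2sin(3x)cos(3t).
Transform back: u(x,t) = exp(-2x)w(x,t).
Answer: u(x, t) = exp(-2x)sin(x)cos(t) + 2exp(-2x)sin(3x)cos(3t)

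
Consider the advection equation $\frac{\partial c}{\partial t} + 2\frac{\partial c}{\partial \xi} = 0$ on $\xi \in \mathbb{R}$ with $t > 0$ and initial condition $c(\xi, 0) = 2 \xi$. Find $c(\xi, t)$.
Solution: By method of characteristics (waves move right with speed 2):
Along characteristics $\xi - 2t =$ const, $c$ is constant, so $c(\xi,t) = f(\xi - 2t)$ with $f = c( \cdot , 0)$.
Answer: $c(\xi, t) = 2 \xi - 4 t$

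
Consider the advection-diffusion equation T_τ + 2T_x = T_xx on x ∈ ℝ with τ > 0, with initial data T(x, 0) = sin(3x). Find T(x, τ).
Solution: Change to a moving frame: let η = x - 2τ, σ = τ and write T(x,τ) = u(η,σ).
By the chain rule T_τ = u_σ - 2u_η, T_x = u_η, T_xx = u_ηη.
Then T_τ + 2T_x = u_σ: the advection term cancels and the PDE becomes the heat equation u_σ = u_ηη on η ∈ ℝ.
Initial data: u(η,0) = T(η,0) = sin(3η).
On η ∈ ℝ each mode satisfies (sin(nη))″ = -n² sin(nη), so exp(-n²σ) sin(nη) solves the heat equation; by superposition u(η,σ) = Σ c_n exp(-n²σ) sin(nη).
Reading off the coefficients: c_3=1, so u(η,σ) = exp(-9σ)sin(3η).
Substituting back η = x - 2τ, σ = τ: T(x,τ) = u(x - 2τ, τ).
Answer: T(x, τ) = exp(-9τ)sin(3x - 6τ)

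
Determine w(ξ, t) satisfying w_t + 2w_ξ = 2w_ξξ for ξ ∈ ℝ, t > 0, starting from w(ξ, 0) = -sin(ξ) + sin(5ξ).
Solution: Moving frame: η = ξ - 2t, σ = t, w = u(η,σ), so w_t = u_σ - 2u_η and w_ξξ = u_ηη.
Hence w_t + 2w_ξ = u_σ and the PDE becomes the heat equation u_σ = 2u_ηη on η ∈ ℝ.
Initial data: u(η,0) = w(η,0) = -sin(η) + sin(5η). Each mode sin(nη) decays as exp(-2n²σ) on ℝ, so u(η,σ) = Σ c_n exp(-2n²σ) sin(nη) with c_1=-1, c_5=1: u(η,σ) = -exp(-2σ)sin(η) + exp(-50σ)sin(5η).
Substituting back: w(ξ,t) = u(ξ - 2t, t).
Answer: w(ξ, t) = exp(-2t)sin(2t - ξ) - exp(-50t)sin(10t - 5ξ)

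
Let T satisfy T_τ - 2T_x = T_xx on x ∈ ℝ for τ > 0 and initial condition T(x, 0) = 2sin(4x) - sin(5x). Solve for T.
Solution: Change to a moving frame: let η = x + 2τ, σ = τ and write T(x,τ) = u(η,σ).
By the chain rule T_τ = u_σ + 2u_η, T_x = u_η, T_xx = u_ηη.
Then T_τ - 2T_x = u_σ: the advection term cancels and the PDE becomes the heat equation u_σ = u_ηη on η ∈ ℝ.
Initial data: u(η,0) = T(η,0) = 2sin(4η) - sin(5η).
On η ∈ ℝ each mode satisfies (sin(nη))″ = -n² sin(nη), so exp(-n²σ) sin(nη) solves the heat equation; by superposition u(η,σ) = Σ c_n exp(-n²σ) sin(nη).
Reading off the coefficients: c_4=2, c_5=-1, so u(η,σ) = 2exp(-16σ)sin(4η) - exp(-25σ)sin(5η).
Substituting back η = x + 2τ, σ = τ: T(x,τ) = u(x + 2τ, τ).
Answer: T(x, τ) = 2exp(-16τ)sin(4x + 8τ) - exp(-25τ)sin(5x + 10τ)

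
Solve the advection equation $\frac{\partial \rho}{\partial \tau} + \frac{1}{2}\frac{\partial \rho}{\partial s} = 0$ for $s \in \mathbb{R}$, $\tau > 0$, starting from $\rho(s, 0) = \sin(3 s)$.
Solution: By method of characteristics (waves move right with speed 1/2):
Along characteristics $s - \frac{1}{2}\tau =$ const, $\rho$ is constant, so $\rho(s,\tau) = f(s - \frac{1}{2}\tau)$ with $f = \rho( \cdot , 0)$.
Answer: $\rho(s, \tau) = - \sin(3 \tau/2 - 3 s)$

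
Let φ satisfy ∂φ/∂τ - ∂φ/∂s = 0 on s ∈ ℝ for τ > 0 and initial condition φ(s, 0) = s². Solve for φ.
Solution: By characteristics (ds/dτ = -1), φ(s,τ) = f(s + τ) with f = φ(·, 0).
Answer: φ(s, τ) = s² + 2sτ + τ²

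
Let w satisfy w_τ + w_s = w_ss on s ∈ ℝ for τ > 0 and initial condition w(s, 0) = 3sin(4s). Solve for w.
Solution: Moving frame: η = s - τ, σ = τ, w = u(η,σ), so w_τ = u_σ - u_η and w_ss = u_ηη.
Hence w_τ + w_s = u_σ and the PDE becomes the heat equation u_σ = u_ηη on η ∈ ℝ.
Initial data: u(η,0) = w(η,0) = 3sin(4η). Each mode sin(nη) decays as exp(-n²σ) on ℝ, so u(η,σ) = Σ c_n exp(-n²σ) sin(nη) with c_4=3: u(η,σ) = 3exp(-16σ)sin(4η).
Substituting back: w(s,τ) = u(s - τ, τ).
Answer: w(s, τ) = 3exp(-16τ)sin(4s - 4τ)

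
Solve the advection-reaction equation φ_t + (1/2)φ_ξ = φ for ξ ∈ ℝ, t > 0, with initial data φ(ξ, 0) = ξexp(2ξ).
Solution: Substitute φ = exp(2ξ)u.
Then φ_ξ = exp(2ξ)(u_ξ + 2u), φ_t = exp(2ξ)u_t; substituting and dividing by exp(2ξ), the lower-order terms cancel: u_t + (1/2)u_ξ = 0 (standard advection equation).
Data for u: u(ξ,0) = exp(-2ξ)φ(ξ,0) = ξ.
By characteristics (dξ/dt = 1/2), u(ξ,t) = f(ξ - (1/2)t) with f = u(·, 0).
So u(ξ,t) = -(1/2)t + ξ, and φ(ξ,t) = exp(2ξ)u(ξ,t).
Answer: φ(ξ, t) = -(1/2)texp(2ξ) + ξexp(2ξ)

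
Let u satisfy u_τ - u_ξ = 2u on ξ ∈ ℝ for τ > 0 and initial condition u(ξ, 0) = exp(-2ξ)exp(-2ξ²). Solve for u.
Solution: Substitute u = exp(-2ξ)w, i.e. w = exp(2ξ)u.
By the product rule, u_ξ = exp(-2ξ)(w_ξ - 2w), u_τ = exp(-2ξ)w_τ.
Substituting into the PDE and dividing by exp(-2ξ): w_τ - (w_ξ - 2w) = 2w.
The lower-order terms cancel, leaving the standard advection equation w_τ - w_ξ = 0.
Initial data for w: w(ξ,0) = exp(2ξ)u(ξ,0) = exp(-2ξ²).
Solve for w:
  By method of characteristics (waves move left with speed 1):
  Along characteristics ξ + τ = const, w is constant, so w(ξ,τ) = f(ξ + τ) with f = w(·, 0).
Hence w(ξ,τ) = exp(-2(ξ + τ)²).
Transform back: u(ξ,τ) = exp(-2ξ)w(ξ,τ).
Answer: u(ξ, τ) = exp(-2ξ)exp(-2(ξ + τ)²)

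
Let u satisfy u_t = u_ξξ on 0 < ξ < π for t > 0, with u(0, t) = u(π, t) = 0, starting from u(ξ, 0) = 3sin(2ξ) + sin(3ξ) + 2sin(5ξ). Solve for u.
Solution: Using separation of variables u = X(ξ)T(t):
Eigenfunctions: sin(nξ), n = 1, 2, 3, ...
General solution: u(ξ, t) = Σ c_n sin(nξ) exp(-n² t)
Matching u(ξ,0) = 3sin(2ξ) + sin(3ξ) + 2sin(5ξ) term by term: c_2=3, c_3=1, c_5=2.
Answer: u(ξ, t) = 3exp(-4t)sin(2ξ) + exp(-9t)sin(3ξ) + 2exp(-25t)sin(5ξ)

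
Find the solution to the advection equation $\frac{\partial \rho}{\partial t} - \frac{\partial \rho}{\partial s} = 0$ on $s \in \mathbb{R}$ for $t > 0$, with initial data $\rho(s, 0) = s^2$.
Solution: By characteristics ($ds/dt = -1$), $\rho(s,t) = f(s + t)$ with $f = \rho( \cdot , 0)$.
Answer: $\rho(s, t) = s^2 + 2 s t + t^2$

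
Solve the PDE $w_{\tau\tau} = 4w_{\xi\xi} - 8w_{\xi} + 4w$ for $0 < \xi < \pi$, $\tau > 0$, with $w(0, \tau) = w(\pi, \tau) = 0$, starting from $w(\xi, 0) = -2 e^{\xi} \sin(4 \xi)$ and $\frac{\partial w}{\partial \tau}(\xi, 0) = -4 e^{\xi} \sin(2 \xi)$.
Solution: Substitute $w = e^{\xi}u$.
Then $w_{\xi} = e^{\xi}(u_{\xi} + u)$, $w_{\xi\xi} = e^{\xi}(u_{\xi\xi} + 2u_{\xi} + u)$, $w_{\tau\tau} = e^{\xi}u_{\tau\tau}$; substituting and dividing by $e^{\xi}$, the lower-order terms cancel: $u_{\tau\tau} = 4u_{\xi\xi}$ (standard wave equation).
Data for $u$: $u(\xi,0) = e^{-\xi}w(\xi,0) = -2 \sin(4 \xi)$; $u_{\tau}(\xi,0) = e^{-\xi}w_{\tau}(\xi,0) = -4 \sin(2 \xi)$. The boundary conditions carry over: $u(0,\tau) = u(\pi,\tau) = 0$.
Separating variables: $u = \sum [A_n \cos(\omega_n \tau) + B_n \sin(\omega_n \tau)] \sin(n\xi)$, $\omega_n = 2n$. From ICs ($B_n$ = velocity coefficient / $\omega_n$): $A_4=-2, B_2=-1$.
So $u(\xi,\tau) = - \sin(2 \xi) \sin(4 \tau) - 2 \sin(4 \xi) \cos(8 \tau)$, and $w(\xi,\tau) = e^{\xi}u(\xi,\tau)$.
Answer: $w(\xi, \tau) = - e^{\xi} \sin(4 \tau) \sin(2 \xi) - 2 e^{\xi} \sin(4 \xi) \cos(8 \tau)$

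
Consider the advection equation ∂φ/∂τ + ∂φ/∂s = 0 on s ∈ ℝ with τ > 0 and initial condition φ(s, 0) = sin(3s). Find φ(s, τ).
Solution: By method of characteristics (waves move right with speed 1):
Along characteristics s - τ = const, φ is constant, so φ(s,τ) = f(s - τ) with f = φ(·, 0).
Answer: φ(s, τ) = sin(3s - 3τ)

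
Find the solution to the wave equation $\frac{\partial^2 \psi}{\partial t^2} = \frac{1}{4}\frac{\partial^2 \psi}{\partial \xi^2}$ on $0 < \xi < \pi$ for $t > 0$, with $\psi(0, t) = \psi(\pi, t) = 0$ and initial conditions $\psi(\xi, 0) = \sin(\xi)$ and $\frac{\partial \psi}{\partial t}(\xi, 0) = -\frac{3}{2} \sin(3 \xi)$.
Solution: Separating variables: $\psi = \sum [A_n \cos(\omega_n t) + B_n \sin(\omega_n t)] \sin(n\xi)$, $\omega_n = n/2$. From ICs ($B_n$ = velocity coefficient / $\omega_n$): $A_1=1, B_3=-1$.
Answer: $\psi(\xi, t) = \sin(\xi) \cos(t/2) -  \sin(3 \xi) \sin(3 t/2)$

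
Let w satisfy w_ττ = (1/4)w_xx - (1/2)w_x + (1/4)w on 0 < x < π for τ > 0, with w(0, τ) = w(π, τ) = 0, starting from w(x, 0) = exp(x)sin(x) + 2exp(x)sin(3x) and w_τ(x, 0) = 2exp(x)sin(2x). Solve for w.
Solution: Substitute w = exp(x)u, i.e. u = exp(-x)w.
By the product rule, w_x = exp(x)(u_x + u), w_xx = exp(x)(u_xx + 2u_x + u), w_ττ = exp(x)u_ττ.
Substituting into the PDE and dividing by exp(x): u_ττ = (1/4)(u_xx + 2u_x + u) - (1/2)(u_x + u) + (1/4)u.
The lower-order terms cancel, leaving the standard wave equation u_ττ = (1/4)u_xx.
Initial data for u: u(x,0) = exp(-x)w(x,0) = sin(x) + 2sin(3x); u_τ(x,0) = exp(-x)w_τ(x,0) = 2sin(2x). The boundary conditions carry over: u(0,τ) = u(π,τ) = 0.
Solve for u:
  Using separation of variables u = X(x)T(τ):
  Eigenfunctions: sin(nx), n = 1, 2, 3, ...
  General solution: u(x, τ) = Σ [A_n cos(n τ/2) + B_n sin(n τ/2)] sin(nx)
  From u(x,0) = sin(x) + 2sin(3x): A_1=1, A_3=2. From u_τ(x,0) = 2sin(2x), using u_τ(x,0) = Σ ω_n B_n sin(nx) with ω_n = n/2: B_2 = 2/1 = 2.
Hence u(x,τ) = sin(x)cos(τ/2) + 2sin(2x)sin(τ) + 2sin(3x)cos(3τ/2).
Transform back: w(x,τ) = exp(x)u(x,τ).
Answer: w(x, τ) = exp(x)sin(x)cos(τ/2) + 2exp(x)sin(2x)sin(τ) + 2exp(x)sin(3x)cos(3τ/2)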